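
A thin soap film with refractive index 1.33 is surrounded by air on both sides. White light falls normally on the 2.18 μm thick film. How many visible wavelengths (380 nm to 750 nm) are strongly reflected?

At the upper boundary (n = 1.0 to n = 1.33) the reflected ray undergoes a half-wave phase shift.
At the lower boundary (n = 1.33 to n = 1.0) the reflected ray undergoes no phase shift.
The two reflections differ by half a wavelength.
For bright reflection here: 2 n t = (m + ½) λ.
λ = 2 n t / (m + ½) = 5799 / (m + ½) nm.
m=7: 773 nm (IR); m=8: 682 nm (visible); m=9: 610 nm (visible); m=10: 552 nm (visible); m=11: 504 nm (visible); m=12: 464 nm (visible); m=13: 430 nm (visible); m=14: 400 nm (visible); m=15: 374 nm (UV).

7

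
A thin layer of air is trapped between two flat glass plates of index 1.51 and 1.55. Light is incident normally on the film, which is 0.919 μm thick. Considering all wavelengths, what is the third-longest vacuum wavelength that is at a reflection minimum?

At the upper boundary (n = 1.51 to n = 1.0) the reflected ray undergoes no phase shift.
Ray reflecting at the bottom interface goes from n = 1.0 toward n = 1.55: a half-wave phase shift.
The two reflections differ by half a wavelength.
With one net inversion, destructive interference in reflection requires 2 n t = m λ.
λ = 2 n t / m. The third-longest wavelength is m = 3: λ = 2 × 1.0 × 919 / 3.00 = 613 nm.

613 nm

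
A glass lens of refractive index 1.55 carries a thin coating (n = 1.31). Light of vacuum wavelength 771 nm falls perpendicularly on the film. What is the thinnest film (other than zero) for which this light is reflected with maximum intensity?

Ray reflecting at the top interface goes from n = 1.0 toward n = 1.31: a half-wave phase shift.
Ray reflecting at the bottom interface goes from n = 1.31 toward n = 1.55: a half-wave phase shift.
Zero or two π shifts → no net half-wave offset.
With no net inversion, constructive interference in reflection requires 2 n t = m λ.
Minimum nonzero at m = 1: t = λ / (2 n) = 771 / (2 × 1.31) = 294 nm.

294 nm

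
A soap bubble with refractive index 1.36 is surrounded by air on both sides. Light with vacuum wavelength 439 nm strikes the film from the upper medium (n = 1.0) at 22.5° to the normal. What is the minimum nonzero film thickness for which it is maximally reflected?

Ray reflecting at the top interface goes from n = 1.0 toward n = 1.36: a half-wave phase shift.
Ray reflecting at the bottom interface goes from n = 1.36 toward n = 1.0: no phase shift.
Net: one phase inversion between the two reflected rays.
For strong reflection here: 2 n t cos θ_r = (m + ½) λ.
Snell's law: 1.0 sin 22.5° = 1.36 sin θ_r → sin θ_r = 0.281, cos θ_r = 0.960.
Minimum at m = 0: t = λ / (4 n cos θ_r) = 439 / (4 × 1.36 × 0.960) = 84.1 nm.

84.1 nm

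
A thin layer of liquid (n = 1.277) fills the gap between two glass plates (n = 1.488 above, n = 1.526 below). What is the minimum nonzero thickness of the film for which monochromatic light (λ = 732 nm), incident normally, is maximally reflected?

Top surface (1.488 → 1.277): reflection off a lower-index medium gives no phase shift.
At the lower boundary (n = 1.277 to n = 1.526) the reflected ray undergoes a half-wave phase shift.
Exactly one π shift → a net half-wave offset.
For bright reflection here: 2 n t = (m + ½) λ.
Minimum at m = 0: t = λ / (4 n) = 732 / (4 × 1.277) = 143 nm.

143 nm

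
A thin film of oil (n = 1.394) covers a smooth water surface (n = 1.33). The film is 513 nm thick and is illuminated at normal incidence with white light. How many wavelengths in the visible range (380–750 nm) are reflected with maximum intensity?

Ray reflecting at the top interface goes from n = 1.0 toward n = 1.394: a half-wave phase shift.
Ray reflecting at the bottom interface goes from n = 1.394 toward n = 1.33: no phase shift.
The two reflections differ by half a wavelength.
So the condition for constructive reflection is 2 n t = (m + ½) λ.
λ = 2 n t / (m + ½) = 1430 / (m + ½) nm.
m=1: 953 nm (IR); m=2: 572 nm (visible); m=3: 409 nm (visible); m=4: 318 nm (UV).

2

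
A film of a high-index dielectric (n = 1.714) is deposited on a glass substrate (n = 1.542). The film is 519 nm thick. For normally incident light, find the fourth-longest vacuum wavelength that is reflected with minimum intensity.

Top surface (1.0 → 1.714): reflection off a higher-index medium gives a half-wave phase shift.
Ray reflecting at the bottom interface goes from n = 1.714 toward n = 1.542: no phase shift.
Net: one phase inversion between the two reflected rays.
With one net inversion, destructive interference in reflection requires 2 n t = m λ.
λ = 2 n t / m. The fourth-longest wavelength is m = 4: λ = 2 × 1.714 × 519 / 4.00 = 445 nm.

445 nm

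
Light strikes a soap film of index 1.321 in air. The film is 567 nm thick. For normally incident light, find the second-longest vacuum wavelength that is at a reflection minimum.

749 nm

Ray reflecting at the top interface goes from n = 1.0 toward n = 1.321: a half-wave phase shift.
At the lower boundary (n = 1.321 to n = 1.0) the reflected ray undergoes no phase shift.
The two reflections differ by half a wavelength.
For dark reflection here: 2 n t = m λ.
λ = 2 n t / m. The second-longest wavelength is m = 2: λ = 2 × 1.321 × 567 / 2.00 = 749 nm.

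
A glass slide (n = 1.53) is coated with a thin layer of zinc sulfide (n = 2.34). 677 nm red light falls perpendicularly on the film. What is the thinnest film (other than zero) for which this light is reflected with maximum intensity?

At the upper boundary (n = 1.0 to n = 2.34) the reflected ray undergoes a half-wave phase shift.
Bottom surface (2.34 → 1.53): reflection off a lower-index medium gives no phase shift.
Net: one phase inversion between the two reflected rays.
For bright reflection here: 2 n t = (m + ½) λ.
Minimum at m = 0: t = λ / (4 n) = 677 / (4 × 2.34) = 72.3 nm.

72.3 nm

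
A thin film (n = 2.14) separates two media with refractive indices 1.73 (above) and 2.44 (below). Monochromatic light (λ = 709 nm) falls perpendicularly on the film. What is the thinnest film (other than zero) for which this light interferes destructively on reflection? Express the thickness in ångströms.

828 Å

Top surface (1.73 → 2.14): reflection off a higher-index medium gives a half-wave phase shift.
Bottom surface (2.14 → 2.44): reflection off a higher-index medium gives a half-wave phase shift.
Net: no relative phase inversion (both shifts match).
For minimum reflection here: 2 n t = (m + ½) λ.
Minimum at m = 0: t = λ / (4 n) = 709 / (4 × 2.14) = 82.8 nm.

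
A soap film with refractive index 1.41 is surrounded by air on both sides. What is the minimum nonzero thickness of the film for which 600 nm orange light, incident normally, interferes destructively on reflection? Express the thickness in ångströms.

2128 Å

Top surface (1.0 → 1.41): reflection off a higher-index medium gives a half-wave phase shift.
Ray reflecting at the bottom interface goes from n = 1.41 toward n = 1.0: no phase shift.
Net: one phase inversion between the two reflected rays.
So the condition for destructive reflection is 2 n t = m λ.
Minimum nonzero at m = 1: t = λ / (2 n) = 600 / (2 × 1.41) = 213 nm.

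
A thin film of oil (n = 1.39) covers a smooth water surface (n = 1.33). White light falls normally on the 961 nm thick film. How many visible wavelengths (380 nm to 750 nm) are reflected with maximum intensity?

3

Ray reflecting at the top interface goes from n = 1.0 toward n = 1.39: a half-wave phase shift.
At the lower boundary (n = 1.39 to n = 1.33) the reflected ray undergoes no phase shift.
The two reflections differ by half a wavelength.
So the condition for constructive reflection is 2 n t = (m + ½) λ.
λ = 2 n t / (m + ½) = 2672 / (m + ½) nm.
m=3: 763 nm (IR); m=4: 594 nm (visible); m=5: 486 nm (visible); m=6: 411 nm (visible); m=7: 356 nm (UV).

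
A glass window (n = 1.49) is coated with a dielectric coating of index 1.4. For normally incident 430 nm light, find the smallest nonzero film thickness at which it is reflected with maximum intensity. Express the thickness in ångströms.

Ray reflecting at the top interface goes from n = 1.0 toward n = 1.4: a half-wave phase shift.
Bottom surface (1.4 → 1.49): reflection off a higher-index medium gives a half-wave phase shift.
Net: no relative phase inversion (both shifts match).
So the condition for constructive reflection is 2 n t = m λ.
Minimum nonzero at m = 1: t = λ / (2 n) = 430 / (2 × 1.4) = 154 nm.

1536 Å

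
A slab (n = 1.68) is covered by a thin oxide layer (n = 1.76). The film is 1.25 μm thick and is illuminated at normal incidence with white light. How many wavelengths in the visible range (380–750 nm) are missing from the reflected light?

6

At the upper boundary (n = 1.0 to n = 1.76) the reflected ray undergoes a half-wave phase shift.
Ray reflecting at the bottom interface goes from n = 1.76 toward n = 1.68: no phase shift.
Exactly one π shift → a net half-wave offset.
With one net inversion, destructive interference in reflection requires 2 n t = m λ.
λ = 2 n t / m = 4400 / m nm.
m=5: 880 nm (IR); m=6: 733 nm (visible); m=7: 629 nm (visible); m=8: 550 nm (visible); m=9: 489 nm (visible); m=10: 440 nm (visible); m=11: 400 nm (visible); m=12: 367 nm (UV).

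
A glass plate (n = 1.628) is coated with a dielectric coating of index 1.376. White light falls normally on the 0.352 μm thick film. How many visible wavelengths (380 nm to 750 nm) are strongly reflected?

Top surface (1.0 → 1.376): reflection off a higher-index medium gives a half-wave phase shift.
At the lower boundary (n = 1.376 to n = 1.628) the reflected ray undergoes a half-wave phase shift.
The two reflections carry the same phase change, so no net offset.
For bright reflection here: 2 n t = m λ.
λ = 2 n t / m = 969 / m nm.
m=1: 969 nm (IR); m=2: 484 nm (visible); m=3: 323 nm (UV).

1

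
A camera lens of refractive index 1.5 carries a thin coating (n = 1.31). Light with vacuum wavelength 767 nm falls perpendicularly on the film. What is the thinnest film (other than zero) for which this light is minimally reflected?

146 nm

Ray reflecting at the top interface goes from n = 1.0 toward n = 1.31: a half-wave phase shift.
Bottom surface (1.31 → 1.5): reflection off a higher-index medium gives a half-wave phase shift.
Zero or two π shifts → no net half-wave offset.
For weak reflection here: 2 n t = (m + ½) λ.
Minimum at m = 0: t = λ / (4 n) = 767 / (4 × 1.31) = 146 nm.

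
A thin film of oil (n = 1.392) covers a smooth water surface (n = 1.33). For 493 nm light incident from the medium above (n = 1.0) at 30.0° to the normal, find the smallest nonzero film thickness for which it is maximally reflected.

Ray reflecting at the top interface goes from n = 1.0 toward n = 1.392: a half-wave phase shift.
Bottom surface (1.392 → 1.33): reflection off a lower-index medium gives no phase shift.
Exactly one π shift → a net half-wave offset.
So the condition for constructive reflection is 2 n t cos θ_r = (m + ½) λ.
Snell's law: 1.0 sin 30.0° = 1.392 sin θ_r → sin θ_r = 0.359, cos θ_r = 0.933.
Minimum at m = 0: t = λ / (4 n cos θ_r) = 493 / (4 × 1.392 × 0.933) = 94.9 nm.

94.9 nm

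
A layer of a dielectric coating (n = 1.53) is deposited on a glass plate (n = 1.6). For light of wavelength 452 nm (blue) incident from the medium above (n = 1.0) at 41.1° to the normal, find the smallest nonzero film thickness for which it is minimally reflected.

Top surface (1.0 → 1.53): reflection off a higher-index medium gives a half-wave phase shift.
Ray reflecting at the bottom interface goes from n = 1.53 toward n = 1.6: a half-wave phase shift.
Zero or two π shifts → no net half-wave offset.
So the condition for destructive reflection is 2 n t cos θ_r = (m + ½) λ.
Snell's law: 1.0 sin 41.1° = 1.53 sin θ_r → sin θ_r = 0.430, cos θ_r = 0.903.
Minimum at m = 0: t = λ / (4 n cos θ_r) = 452 / (4 × 1.53 × 0.903) = 81.8 nm.

81.8 nm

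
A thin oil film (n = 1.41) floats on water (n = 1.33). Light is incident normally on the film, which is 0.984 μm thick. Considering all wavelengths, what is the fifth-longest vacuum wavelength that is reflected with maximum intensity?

Ray reflecting at the top interface goes from n = 1.0 toward n = 1.41: a half-wave phase shift.
Ray reflecting at the bottom interface goes from n = 1.41 toward n = 1.33: no phase shift.
Exactly one π shift → a net half-wave offset.
So the condition for constructive reflection is 2 n t = (m + ½) λ.
λ = 2 n t / (m + ½). The fifth-longest wavelength is m = 4: λ = 2 × 1.41 × 984 / 4.50 = 617 nm.

617 nm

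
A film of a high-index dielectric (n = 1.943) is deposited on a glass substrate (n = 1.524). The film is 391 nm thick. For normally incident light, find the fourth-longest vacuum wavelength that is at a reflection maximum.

Top surface (1.0 → 1.943): reflection off a higher-index medium gives a half-wave phase shift.
Ray reflecting at the bottom interface goes from n = 1.943 toward n = 1.524: no phase shift.
Net: one phase inversion between the two reflected rays.
With one net inversion, constructive interference in reflection requires 2 n t = (m + ½) λ.
λ = 2 n t / (m + ½). The fourth-longest wavelength is m = 3: λ = 2 × 1.943 × 391 / 3.50 = 434 nm.

434 nm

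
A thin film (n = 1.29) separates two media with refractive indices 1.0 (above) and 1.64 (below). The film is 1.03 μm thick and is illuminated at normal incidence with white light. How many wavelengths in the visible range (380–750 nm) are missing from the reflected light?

3

At the upper boundary (n = 1.0 to n = 1.29) the reflected ray undergoes a half-wave phase shift.
Ray reflecting at the bottom interface goes from n = 1.29 toward n = 1.64: a half-wave phase shift.
Net: no relative phase inversion (both shifts match).
For dark reflection here: 2 n t = (m + ½) λ.
λ = 2 n t / (m + ½) = 2657 / (m + ½) nm.
m=3: 759 nm (IR); m=4: 591 nm (visible); m=5: 483 nm (visible); m=6: 409 nm (visible); m=7: 354 nm (UV).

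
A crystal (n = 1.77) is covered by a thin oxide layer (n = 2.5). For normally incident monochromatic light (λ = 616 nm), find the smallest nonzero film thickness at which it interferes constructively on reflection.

Ray reflecting at the top interface goes from n = 1.0 toward n = 2.5: a half-wave phase shift.
Ray reflecting at the bottom interface goes from n = 2.5 toward n = 1.77: no phase shift.
The two reflections differ by half a wavelength.
So the condition for constructive reflection is 2 n t = (m + ½) λ.
Minimum at m = 0: t = λ / (4 n) = 616 / (4 × 2.5) = 61.6 nm.

61.6 nm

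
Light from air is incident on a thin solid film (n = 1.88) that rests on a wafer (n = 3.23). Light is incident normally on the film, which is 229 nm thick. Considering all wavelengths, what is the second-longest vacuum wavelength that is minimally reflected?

Ray reflecting at the top interface goes from n = 1.0 toward n = 1.88: a half-wave phase shift.
Bottom surface (1.88 → 3.23): reflection off a higher-index medium gives a half-wave phase shift.
Net: no relative phase inversion (both shifts match).
For minimum reflection here: 2 n t = (m + ½) λ.
λ = 2 n t / (m + ½). The second-longest wavelength is m = 1: λ = 2 × 1.88 × 229 / 1.50 = 574 nm.

574 nm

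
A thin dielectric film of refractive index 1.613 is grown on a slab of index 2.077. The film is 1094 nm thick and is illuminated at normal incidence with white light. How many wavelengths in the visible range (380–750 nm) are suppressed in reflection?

At the upper boundary (n = 1.0 to n = 1.613) the reflected ray undergoes a half-wave phase shift.
Bottom surface (1.613 → 2.077): reflection off a higher-index medium gives a half-wave phase shift.
The two reflections carry the same phase change, so no net offset.
So the condition for destructive reflection is 2 n t = (m + ½) λ.
λ = 2 n t / (m + ½) = 3529 / (m + ½) nm.
m=4: 784 nm (IR); m=5: 642 nm (visible); m=6: 543 nm (visible); m=7: 471 nm (visible); m=8: 415 nm (visible); m=9: 371 nm (UV).

4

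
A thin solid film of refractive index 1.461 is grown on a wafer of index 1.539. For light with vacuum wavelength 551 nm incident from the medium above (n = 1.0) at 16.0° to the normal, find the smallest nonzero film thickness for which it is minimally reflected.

96.0 nm

Ray reflecting at the top interface goes from n = 1.0 toward n = 1.461: a half-wave phase shift.
Bottom surface (1.461 → 1.539): reflection off a higher-index medium gives a half-wave phase shift.
The two reflections carry the same phase change, so no net offset.
For dark reflection here: 2 n t cos θ_r = (m + ½) λ.
Snell's law: 1.0 sin 16.0° = 1.461 sin θ_r → sin θ_r = 0.189, cos θ_r = 0.982.
Minimum at m = 0: t = λ / (4 n cos θ_r) = 551 / (4 × 1.461 × 0.982) = 96.0 nm.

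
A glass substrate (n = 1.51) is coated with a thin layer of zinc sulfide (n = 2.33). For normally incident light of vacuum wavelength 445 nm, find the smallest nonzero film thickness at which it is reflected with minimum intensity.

Top surface (1.0 → 2.33): reflection off a higher-index medium gives a half-wave phase shift.
Ray reflecting at the bottom interface goes from n = 2.33 toward n = 1.51: no phase shift.
The two reflections differ by half a wavelength.
With one net inversion, destructive interference in reflection requires 2 n t = m λ.
Minimum nonzero at m = 1: t = λ / (2 n) = 445 / (2 × 2.33) = 95.5 nm.

95.5 nm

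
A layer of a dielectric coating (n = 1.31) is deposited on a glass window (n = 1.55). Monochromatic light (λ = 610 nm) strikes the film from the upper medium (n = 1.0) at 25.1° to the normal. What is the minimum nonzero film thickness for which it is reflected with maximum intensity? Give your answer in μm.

0.246 μm

Top surface (1.0 → 1.31): reflection off a higher-index medium gives a half-wave phase shift.
Bottom surface (1.31 → 1.55): reflection off a higher-index medium gives a half-wave phase shift.
Zero or two π shifts → no net half-wave offset.
For maximum reflection here: 2 n t cos θ_r = m λ.
Snell's law: 1.0 sin 25.1° = 1.31 sin θ_r → sin θ_r = 0.324, cos θ_r = 0.946.
Minimum nonzero at m = 1: t = λ / (2 n cos θ_r) = 610 / (2 × 1.31 × 0.946) = 246 nm.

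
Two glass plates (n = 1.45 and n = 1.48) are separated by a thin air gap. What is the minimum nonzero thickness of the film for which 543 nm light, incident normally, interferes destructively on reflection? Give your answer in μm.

0.272 μm

Top surface (1.45 → 1.0): reflection off a lower-index medium gives no phase shift.
Ray reflecting at the bottom interface goes from n = 1.0 toward n = 1.48: a half-wave phase shift.
Exactly one π shift → a net half-wave offset.
So the condition for destructive reflection is 2 n t = m λ.
Minimum nonzero at m = 1: t = λ / (2 n) = 543 / (2 × 1.0) = 272 nm.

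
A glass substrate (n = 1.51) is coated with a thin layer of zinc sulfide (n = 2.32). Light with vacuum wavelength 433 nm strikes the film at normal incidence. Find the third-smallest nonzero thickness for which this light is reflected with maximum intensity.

At the upper boundary (n = 1.0 to n = 2.32) the reflected ray undergoes a half-wave phase shift.
Bottom surface (2.32 → 1.51): reflection off a lower-index medium gives no phase shift.
Net: one phase inversion between the two reflected rays.
So the condition for constructive reflection is 2 n t = (m + ½) λ.
The third-smallest nonzero thickness corresponds to m = 2: t = (m + ½) λ / (2 n) = 2.50 × 433 / (2 × 2.32) = 233 nm.

233 nm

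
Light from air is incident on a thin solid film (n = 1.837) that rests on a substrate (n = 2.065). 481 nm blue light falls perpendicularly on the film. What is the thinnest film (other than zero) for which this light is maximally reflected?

Top surface (1.0 → 1.837): reflection off a higher-index medium gives a half-wave phase shift.
Ray reflecting at the bottom interface goes from n = 1.837 toward n = 2.065: a half-wave phase shift.
The two reflections carry the same phase change, so no net offset.
With no net inversion, constructive interference in reflection requires 2 n t = m λ.
Minimum nonzero at m = 1: t = λ / (2 n) = 481 / (2 × 1.837) = 131 nm.

131 nm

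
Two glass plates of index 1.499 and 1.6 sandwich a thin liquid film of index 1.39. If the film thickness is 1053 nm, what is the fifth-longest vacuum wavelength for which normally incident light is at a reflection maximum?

Top surface (1.499 → 1.39): reflection off a lower-index medium gives no phase shift.
Ray reflecting at the bottom interface goes from n = 1.39 toward n = 1.6: a half-wave phase shift.
Exactly one π shift → a net half-wave offset.
For bright reflection here: 2 n t = (m + ½) λ.
λ = 2 n t / (m + ½). The fifth-longest wavelength is m = 4: λ = 2 × 1.39 × 1053 / 4.50 = 651 nm.

651 nm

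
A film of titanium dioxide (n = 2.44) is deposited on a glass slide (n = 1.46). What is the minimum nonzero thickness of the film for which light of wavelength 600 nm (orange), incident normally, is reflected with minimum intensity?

123 nm

Ray reflecting at the top interface goes from n = 1.0 toward n = 2.44: a half-wave phase shift.
At the lower boundary (n = 2.44 to n = 1.46) the reflected ray undergoes no phase shift.
The two reflections differ by half a wavelength.
So the condition for destructive reflection is 2 n t = m λ.
Minimum nonzero at m = 1: t = λ / (2 n) = 600 / (2 × 2.44) = 123 nm.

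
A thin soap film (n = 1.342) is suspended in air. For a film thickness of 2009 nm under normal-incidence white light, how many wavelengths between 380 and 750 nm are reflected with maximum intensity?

7

Top surface (1.0 → 1.342): reflection off a higher-index medium gives a half-wave phase shift.
Ray reflecting at the bottom interface goes from n = 1.342 toward n = 1.0: no phase shift.
The two reflections differ by half a wavelength.
For bright reflection here: 2 n t = (m + ½) λ.
λ = 2 n t / (m + ½) = 5392 / (m + ½) nm.
m=6: 830 nm (IR); m=7: 719 nm (visible); m=8: 634 nm (visible); m=9: 568 nm (visible); m=10: 514 nm (visible); m=11: 469 nm (visible); m=12: 431 nm (visible); m=13: 399 nm (visible); m=14: 372 nm (UV).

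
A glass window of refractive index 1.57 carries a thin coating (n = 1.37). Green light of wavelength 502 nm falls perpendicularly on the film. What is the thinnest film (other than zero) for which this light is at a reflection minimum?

91.6 nm

At the upper boundary (n = 1.0 to n = 1.37) the reflected ray undergoes a half-wave phase shift.
Ray reflecting at the bottom interface goes from n = 1.37 toward n = 1.57: a half-wave phase shift.
Net: no relative phase inversion (both shifts match).
For dark reflection here: 2 n t = (m + ½) λ.
Minimum at m = 0: t = λ / (4 n) = 502 / (4 × 1.37) = 91.6 nm.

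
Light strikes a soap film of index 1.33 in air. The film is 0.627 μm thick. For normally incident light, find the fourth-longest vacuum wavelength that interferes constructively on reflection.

Ray reflecting at the top interface goes from n = 1.0 toward n = 1.33: a half-wave phase shift.
At the lower boundary (n = 1.33 to n = 1.0) the reflected ray undergoes no phase shift.
Net: one phase inversion between the two reflected rays.
So the condition for constructive reflection is 2 n t = (m + ½) λ.
λ = 2 n t / (m + ½). The fourth-longest wavelength is m = 3: λ = 2 × 1.33 × 627 / 3.50 = 477 nm.

477 nm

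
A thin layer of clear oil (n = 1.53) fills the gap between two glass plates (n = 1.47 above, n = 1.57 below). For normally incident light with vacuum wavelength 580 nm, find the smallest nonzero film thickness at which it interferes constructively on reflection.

At the upper boundary (n = 1.47 to n = 1.53) the reflected ray undergoes a half-wave phase shift.
At the lower boundary (n = 1.53 to n = 1.57) the reflected ray undergoes a half-wave phase shift.
Zero or two π shifts → no net half-wave offset.
So the condition for constructive reflection is 2 n t = m λ.
Minimum nonzero at m = 1: t = λ / (2 n) = 580 / (2 × 1.53) = 190 nm.

190 nm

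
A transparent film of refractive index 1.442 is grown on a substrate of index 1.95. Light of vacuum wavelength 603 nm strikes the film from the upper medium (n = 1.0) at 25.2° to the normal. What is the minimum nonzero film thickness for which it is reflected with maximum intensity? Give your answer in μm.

At the upper boundary (n = 1.0 to n = 1.442) the reflected ray undergoes a half-wave phase shift.
Bottom surface (1.442 → 1.95): reflection off a higher-index medium gives a half-wave phase shift.
Zero or two π shifts → no net half-wave offset.
For strong reflection here: 2 n t cos θ_r = m λ.
Snell's law: 1.0 sin 25.2° = 1.442 sin θ_r → sin θ_r = 0.295, cos θ_r = 0.955.
Minimum nonzero at m = 1: t = λ / (2 n cos θ_r) = 603 / (2 × 1.442 × 0.955) = 219 nm.

0.219 μm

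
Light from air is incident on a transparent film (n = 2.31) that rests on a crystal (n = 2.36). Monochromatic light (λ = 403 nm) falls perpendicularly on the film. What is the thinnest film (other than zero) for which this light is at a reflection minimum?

Top surface (1.0 → 2.31): reflection off a higher-index medium gives a half-wave phase shift.
At the lower boundary (n = 2.31 to n = 2.36) the reflected ray undergoes a half-wave phase shift.
The two reflections carry the same phase change, so no net offset.
With no net inversion, destructive interference in reflection requires 2 n t = (m + ½) λ.
Minimum at m = 0: t = λ / (4 n) = 403 / (4 × 2.31) = 43.6 nm.

43.6 nm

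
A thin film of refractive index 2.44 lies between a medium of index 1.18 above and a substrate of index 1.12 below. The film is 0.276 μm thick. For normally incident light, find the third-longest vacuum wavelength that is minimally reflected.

Top surface (1.18 → 2.44): reflection off a higher-index medium gives a half-wave phase shift.
Bottom surface (2.44 → 1.12): reflection off a lower-index medium gives no phase shift.
The two reflections differ by half a wavelength.
For dark reflection here: 2 n t = m λ.
λ = 2 n t / m. The third-longest wavelength is m = 3: λ = 2 × 2.44 × 276 / 3.00 = 449 nm.

449 nm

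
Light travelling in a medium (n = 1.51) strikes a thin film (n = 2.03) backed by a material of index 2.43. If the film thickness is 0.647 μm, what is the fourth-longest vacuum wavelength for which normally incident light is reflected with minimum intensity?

At the upper boundary (n = 1.51 to n = 2.03) the reflected ray undergoes a half-wave phase shift.
At the lower boundary (n = 2.03 to n = 2.43) the reflected ray undergoes a half-wave phase shift.
Net: no relative phase inversion (both shifts match).
For weak reflection here: 2 n t = (m + ½) λ.
λ = 2 n t / (m + ½). The fourth-longest wavelength is m = 3: λ = 2 × 2.03 × 647 / 3.50 = 751 nm.

751 nm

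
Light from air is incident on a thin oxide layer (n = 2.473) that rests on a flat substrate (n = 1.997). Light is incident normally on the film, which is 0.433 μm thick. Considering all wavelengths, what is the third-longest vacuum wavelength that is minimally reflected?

Ray reflecting at the top interface goes from n = 1.0 toward n = 2.473: a half-wave phase shift.
Ray reflecting at the bottom interface goes from n = 2.473 toward n = 1.997: no phase shift.
Net: one phase inversion between the two reflected rays.
For weak reflection here: 2 n t = m λ.
λ = 2 n t / m. The third-longest wavelength is m = 3: λ = 2 × 2.473 × 433 / 3.00 = 714 nm.

714 nm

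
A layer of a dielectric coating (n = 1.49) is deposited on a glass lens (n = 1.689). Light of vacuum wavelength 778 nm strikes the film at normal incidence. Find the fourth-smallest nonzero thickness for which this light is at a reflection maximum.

At the upper boundary (n = 1.0 to n = 1.49) the reflected ray undergoes a half-wave phase shift.
Bottom surface (1.49 → 1.689): reflection off a higher-index medium gives a half-wave phase shift.
Net: no relative phase inversion (both shifts match).
For strong reflection here: 2 n t = m λ.
The fourth-smallest nonzero thickness corresponds to m = 4: t = m λ / (2 n) = 4.00 × 778 / (2 × 1.49) = 1044 nm.

1044 nm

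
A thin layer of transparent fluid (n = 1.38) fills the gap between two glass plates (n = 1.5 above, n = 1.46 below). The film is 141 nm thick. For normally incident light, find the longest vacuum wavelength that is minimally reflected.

389 nm

Ray reflecting at the top interface goes from n = 1.5 toward n = 1.38: no phase shift.
At the lower boundary (n = 1.38 to n = 1.46) the reflected ray undergoes a half-wave phase shift.
Exactly one π shift → a net half-wave offset.
For weak reflection here: 2 n t = m λ.
λ = 2 n t / m. The longest wavelength is m = 1: λ = 2 × 1.38 × 141 / 1.00 = 389 nm.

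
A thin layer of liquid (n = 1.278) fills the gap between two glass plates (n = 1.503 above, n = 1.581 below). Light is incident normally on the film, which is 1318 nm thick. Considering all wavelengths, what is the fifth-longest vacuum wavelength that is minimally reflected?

674 nm

At the upper boundary (n = 1.503 to n = 1.278) the reflected ray undergoes no phase shift.
Bottom surface (1.278 → 1.581): reflection off a higher-index medium gives a half-wave phase shift.
Net: one phase inversion between the two reflected rays.
With one net inversion, destructive interference in reflection requires 2 n t = m λ.
λ = 2 n t / m. The fifth-longest wavelength is m = 5: λ = 2 × 1.278 × 1318 / 5.00 = 674 nm.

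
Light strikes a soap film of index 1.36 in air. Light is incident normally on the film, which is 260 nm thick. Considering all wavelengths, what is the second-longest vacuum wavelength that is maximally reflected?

At the upper boundary (n = 1.0 to n = 1.36) the reflected ray undergoes a half-wave phase shift.
At the lower boundary (n = 1.36 to n = 1.0) the reflected ray undergoes no phase shift.
Exactly one π shift → a net half-wave offset.
So the condition for constructive reflection is 2 n t = (m + ½) λ.
λ = 2 n t / (m + ½). The second-longest wavelength is m = 1: λ = 2 × 1.36 × 260 / 1.50 = 471 nm.

471 nm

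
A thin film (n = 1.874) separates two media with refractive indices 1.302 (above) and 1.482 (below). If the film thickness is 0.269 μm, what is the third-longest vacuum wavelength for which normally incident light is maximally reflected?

403 nm

Top surface (1.302 → 1.874): reflection off a higher-index medium gives a half-wave phase shift.
Bottom surface (1.874 → 1.482): reflection off a lower-index medium gives no phase shift.
Exactly one π shift → a net half-wave offset.
So the condition for constructive reflection is 2 n t = (m + ½) λ.
λ = 2 n t / (m + ½). The third-longest wavelength is m = 2: λ = 2 × 1.874 × 269 / 2.50 = 403 nm.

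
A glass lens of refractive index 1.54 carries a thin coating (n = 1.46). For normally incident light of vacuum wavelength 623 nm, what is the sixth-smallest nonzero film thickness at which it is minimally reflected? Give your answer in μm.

At the upper boundary (n = 1.0 to n = 1.46) the reflected ray undergoes a half-wave phase shift.
Ray reflecting at the bottom interface goes from n = 1.46 toward n = 1.54: a half-wave phase shift.
Zero or two π shifts → no net half-wave offset.
With no net inversion, destructive interference in reflection requires 2 n t = (m + ½) λ.
The sixth-smallest nonzero thickness corresponds to m = 5: t = (m + ½) λ / (2 n) = 5.50 × 623 / (2 × 1.46) = 1173 nm.

1.17 μm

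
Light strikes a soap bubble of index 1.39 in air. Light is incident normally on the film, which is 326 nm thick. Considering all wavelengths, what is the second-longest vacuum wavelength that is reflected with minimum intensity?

453 nm

At the upper boundary (n = 1.0 to n = 1.39) the reflected ray undergoes a half-wave phase shift.
Bottom surface (1.39 → 1.0): reflection off a lower-index medium gives no phase shift.
The two reflections differ by half a wavelength.
So the condition for destructive reflection is 2 n t = m λ.
λ = 2 n t / m. The second-longest wavelength is m = 2: λ = 2 × 1.39 × 326 / 2.00 = 453 nm.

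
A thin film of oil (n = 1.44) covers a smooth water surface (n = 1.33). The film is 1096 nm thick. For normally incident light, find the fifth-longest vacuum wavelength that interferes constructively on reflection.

At the upper boundary (n = 1.0 to n = 1.44) the reflected ray undergoes a half-wave phase shift.
Bottom surface (1.44 → 1.33): reflection off a lower-index medium gives no phase shift.
Net: one phase inversion between the two reflected rays.
So the condition for constructive reflection is 2 n t = (m + ½) λ.
λ = 2 n t / (m + ½). The fifth-longest wavelength is m = 4: λ = 2 × 1.44 × 1096 / 4.50 = 701 nm.

701 nm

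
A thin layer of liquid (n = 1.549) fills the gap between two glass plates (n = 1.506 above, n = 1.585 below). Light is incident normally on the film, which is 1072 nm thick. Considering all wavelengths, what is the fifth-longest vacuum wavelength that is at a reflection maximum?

664 nm

Ray reflecting at the top interface goes from n = 1.506 toward n = 1.549: a half-wave phase shift.
At the lower boundary (n = 1.549 to n = 1.585) the reflected ray undergoes a half-wave phase shift.
Net: no relative phase inversion (both shifts match).
With no net inversion, constructive interference in reflection requires 2 n t = m λ.
λ = 2 n t / m. The fifth-longest wavelength is m = 5: λ = 2 × 1.549 × 1072 / 5.00 = 664 nm.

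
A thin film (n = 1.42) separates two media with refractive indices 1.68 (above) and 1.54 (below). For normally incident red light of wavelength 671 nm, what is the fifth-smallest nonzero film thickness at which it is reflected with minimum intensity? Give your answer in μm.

1.18 μm

Top surface (1.68 → 1.42): reflection off a lower-index medium gives no phase shift.
Bottom surface (1.42 → 1.54): reflection off a higher-index medium gives a half-wave phase shift.
Exactly one π shift → a net half-wave offset.
With one net inversion, destructive interference in reflection requires 2 n t = m λ.
The fifth-smallest nonzero thickness corresponds to m = 5: t = m λ / (2 n) = 5.00 × 671 / (2 × 1.42) = 1181 nm.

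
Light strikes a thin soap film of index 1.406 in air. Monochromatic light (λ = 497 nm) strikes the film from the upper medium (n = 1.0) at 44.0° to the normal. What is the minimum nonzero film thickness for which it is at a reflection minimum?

Top surface (1.0 → 1.406): reflection off a higher-index medium gives a half-wave phase shift.
At the lower boundary (n = 1.406 to n = 1.0) the reflected ray undergoes no phase shift.
The two reflections differ by half a wavelength.
With one net inversion, destructive interference in reflection requires 2 n t cos θ_r = m λ.
Snell's law: 1.0 sin 44.0° = 1.406 sin θ_r → sin θ_r = 0.494, cos θ_r = 0.869.
Minimum nonzero at m = 1: t = λ / (2 n cos θ_r) = 497 / (2 × 1.406 × 0.869) = 203 nm.

203 nm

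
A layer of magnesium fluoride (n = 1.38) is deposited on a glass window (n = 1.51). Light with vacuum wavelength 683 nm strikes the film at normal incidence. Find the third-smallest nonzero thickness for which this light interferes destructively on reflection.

Top surface (1.0 → 1.38): reflection off a higher-index medium gives a half-wave phase shift.
Bottom surface (1.38 → 1.51): reflection off a higher-index medium gives a half-wave phase shift.
The two reflections carry the same phase change, so no net offset.
With no net inversion, destructive interference in reflection requires 2 n t = (m + ½) λ.
The third-smallest nonzero thickness corresponds to m = 2: t = (m + ½) λ / (2 n) = 2.50 × 683 / (2 × 1.38) = 619 nm.

619 nm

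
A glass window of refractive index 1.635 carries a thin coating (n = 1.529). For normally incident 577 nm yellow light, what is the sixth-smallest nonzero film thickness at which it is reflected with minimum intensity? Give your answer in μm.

Ray reflecting at the top interface goes from n = 1.0 toward n = 1.529: a half-wave phase shift.
At the lower boundary (n = 1.529 to n = 1.635) the reflected ray undergoes a half-wave phase shift.
Net: no relative phase inversion (both shifts match).
With no net inversion, destructive interference in reflection requires 2 n t = (m + ½) λ.
The sixth-smallest nonzero thickness corresponds to m = 5: t = (m + ½) λ / (2 n) = 5.50 × 577 / (2 × 1.529) = 1038 nm.

1.04 μm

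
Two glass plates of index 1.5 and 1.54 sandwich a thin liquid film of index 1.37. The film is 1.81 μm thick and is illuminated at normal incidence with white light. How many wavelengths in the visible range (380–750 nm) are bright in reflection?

At the upper boundary (n = 1.5 to n = 1.37) the reflected ray undergoes no phase shift.
Bottom surface (1.37 → 1.54): reflection off a higher-index medium gives a half-wave phase shift.
Net: one phase inversion between the two reflected rays.
With one net inversion, constructive interference in reflection requires 2 n t = (m + ½) λ.
λ = 2 n t / (m + ½) = 4959 / (m + ½) nm.
m=6: 763 nm (IR); m=7: 661 nm (visible); m=8: 583 nm (visible); m=9: 522 nm (visible); m=10: 472 nm (visible); m=11: 431 nm (visible); m=12: 397 nm (visible); m=13: 367 nm (UV).

6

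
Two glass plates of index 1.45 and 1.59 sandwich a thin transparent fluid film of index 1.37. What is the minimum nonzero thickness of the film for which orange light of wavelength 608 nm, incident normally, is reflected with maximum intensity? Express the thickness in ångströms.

Top surface (1.45 → 1.37): reflection off a lower-index medium gives no phase shift.
Ray reflecting at the bottom interface goes from n = 1.37 toward n = 1.59: a half-wave phase shift.
Exactly one π shift → a net half-wave offset.
With one net inversion, constructive interference in reflection requires 2 n t = (m + ½) λ.
Minimum at m = 0: t = λ / (4 n) = 608 / (4 × 1.37) = 111 nm.

1109 Å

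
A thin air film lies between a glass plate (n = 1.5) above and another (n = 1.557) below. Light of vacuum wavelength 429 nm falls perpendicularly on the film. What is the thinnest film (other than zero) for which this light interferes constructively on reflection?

Top surface (1.5 → 1.0): reflection off a lower-index medium gives no phase shift.
Ray reflecting at the bottom interface goes from n = 1.0 toward n = 1.557: a half-wave phase shift.
Net: one phase inversion between the two reflected rays.
So the condition for constructive reflection is 2 n t = (m + ½) λ.
Minimum at m = 0: t = λ / (4 n) = 429 / (4 × 1.0) = 107 nm.

107 nm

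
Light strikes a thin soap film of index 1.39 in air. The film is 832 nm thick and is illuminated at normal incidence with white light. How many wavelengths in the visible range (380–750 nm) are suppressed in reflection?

At the upper boundary (n = 1.0 to n = 1.39) the reflected ray undergoes a half-wave phase shift.
Bottom surface (1.39 → 1.0): reflection off a lower-index medium gives no phase shift.
Exactly one π shift → a net half-wave offset.
With one net inversion, destructive interference in reflection requires 2 n t = m λ.
λ = 2 n t / m = 2313 / m nm.
m=3: 771 nm (IR); m=4: 578 nm (visible); m=5: 463 nm (visible); m=6: 385 nm (visible); m=7: 330 nm (UV).

3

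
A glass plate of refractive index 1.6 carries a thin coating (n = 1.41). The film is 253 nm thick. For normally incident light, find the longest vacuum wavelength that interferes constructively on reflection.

713 nm

Ray reflecting at the top interface goes from n = 1.0 toward n = 1.41: a half-wave phase shift.
Ray reflecting at the bottom interface goes from n = 1.41 toward n = 1.6: a half-wave phase shift.
Zero or two π shifts → no net half-wave offset.
So the condition for constructive reflection is 2 n t = m λ.
λ = 2 n t / m. The longest wavelength is m = 1: λ = 2 × 1.41 × 253 / 1.00 = 713 nm.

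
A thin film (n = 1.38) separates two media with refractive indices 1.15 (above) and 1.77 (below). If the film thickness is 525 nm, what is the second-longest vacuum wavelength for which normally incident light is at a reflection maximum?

Ray reflecting at the top interface goes from n = 1.15 toward n = 1.38: a half-wave phase shift.
At the lower boundary (n = 1.38 to n = 1.77) the reflected ray undergoes a half-wave phase shift.
Net: no relative phase inversion (both shifts match).
So the condition for constructive reflection is 2 n t = m λ.
λ = 2 n t / m. The second-longest wavelength is m = 2: λ = 2 × 1.38 × 525 / 2.00 = 725 nm.

725 nm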